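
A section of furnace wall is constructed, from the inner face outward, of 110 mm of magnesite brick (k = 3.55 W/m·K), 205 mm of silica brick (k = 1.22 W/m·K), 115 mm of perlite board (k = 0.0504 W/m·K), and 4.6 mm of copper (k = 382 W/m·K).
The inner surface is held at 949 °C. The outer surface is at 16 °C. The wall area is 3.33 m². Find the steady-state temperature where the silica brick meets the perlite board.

Treating each layer as a thermal resistance in series:
R_magnesite brick = L/(kA) = 0.11/(3.55×3.33) = 0.009305 K/W
R_silica brick = L/(kA) = 0.205/(1.22×3.33) = 0.05046 K/W
R_perlite board = L/(kA) = 0.115/(0.0504×3.33) = 0.6852 K/W
R_copper = L/(kA) = 0.0046/(382×3.33) = 3.616×10^-6 K/W
R_total = 0.745 K/W;  Q = ΔT/R_total = 933/0.745 = 1252 W
T_interface = T_inner − Q·ΣR(inner→interface) = 949 − 1250×0.05977

T ≈ 874 °C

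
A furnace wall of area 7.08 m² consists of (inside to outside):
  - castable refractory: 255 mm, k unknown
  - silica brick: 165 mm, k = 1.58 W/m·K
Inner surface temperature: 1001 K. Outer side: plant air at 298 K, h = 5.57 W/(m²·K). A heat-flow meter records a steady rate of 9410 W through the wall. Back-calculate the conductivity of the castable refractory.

k ≈ 1.04 W/(m·K)

Model the wall as resistances in series:
R_silica brick = L/(kA) = 0.165/(1.58×7.08) = 0.01475 K/W
R_outer film = 1/(h_o·A) = 1/(5.57×7.08) = 0.02536 K/W
Sum of known resistances R_other = 0.04011 K/W
Total R = ΔT/Q = 703/9410 = 0.07471 K/W
R_castable refractory = R_total − R_other = 0.0346 K/W
k = L/(R·A) = 0.255/(0.0346×7.08)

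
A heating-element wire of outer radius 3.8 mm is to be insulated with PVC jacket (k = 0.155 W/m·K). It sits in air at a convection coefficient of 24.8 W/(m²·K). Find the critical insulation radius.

For a cylinder r_cr = k/h = 0.155/24.8
r_cr = 6.25 mm; since the bare radius (3.8 mm) is below r_cr, adding a thin layer of insulation will *increase* heat loss.

r_cr ≈ 6.25 mm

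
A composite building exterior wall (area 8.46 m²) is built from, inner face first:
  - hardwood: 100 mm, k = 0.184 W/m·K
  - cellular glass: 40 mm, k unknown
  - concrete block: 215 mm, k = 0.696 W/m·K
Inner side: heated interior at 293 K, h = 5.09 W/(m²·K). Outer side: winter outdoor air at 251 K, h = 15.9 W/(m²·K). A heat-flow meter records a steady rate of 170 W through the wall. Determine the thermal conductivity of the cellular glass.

k ≈ 0.0409 W/(m·K)

Treating each layer as a thermal resistance in series:
R_inner film = 1/(h_i·A) = 1/(5.09×8.46) = 0.02322 K/W
R_hardwood = L/(kA) = 0.1/(0.184×8.46) = 0.06424 K/W
R_concrete block = L/(kA) = 0.215/(0.696×8.46) = 0.03651 K/W
R_outer film = 1/(h_o·A) = 1/(15.9×8.46) = 0.007434 K/W
Sum of known resistances R_other = 0.1314 K/W
Total R = ΔT/Q = 42/170 = 0.2471 K/W
R_cellular glass = R_total − R_other = 0.1156 K/W
k = L/(R·A) = 0.04/(0.1156×8.46)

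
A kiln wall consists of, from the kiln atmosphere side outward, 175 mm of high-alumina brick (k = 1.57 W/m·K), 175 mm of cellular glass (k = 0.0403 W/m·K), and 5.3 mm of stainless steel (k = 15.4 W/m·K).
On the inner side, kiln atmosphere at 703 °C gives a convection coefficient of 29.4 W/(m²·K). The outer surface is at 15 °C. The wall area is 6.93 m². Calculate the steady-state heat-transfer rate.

Treating each layer as a thermal resistance in series:
R_inner film = 1/(h_i·A) = 1/(29.4×6.93) = 0.004908 K/W
R_high-alumina brick = L/(kA) = 0.175/(1.57×6.93) = 0.01608 K/W
R_cellular glass = L/(kA) = 0.175/(0.0403×6.93) = 0.6266 K/W
R_stainless steel = L/(kA) = 0.0053/(15.4×6.93) = 4.966×10^-5 K/W
R_total = 0.6477 K/W
Q = ΔT / R_total = 688 / 0.6477

Q ≈ 1060 W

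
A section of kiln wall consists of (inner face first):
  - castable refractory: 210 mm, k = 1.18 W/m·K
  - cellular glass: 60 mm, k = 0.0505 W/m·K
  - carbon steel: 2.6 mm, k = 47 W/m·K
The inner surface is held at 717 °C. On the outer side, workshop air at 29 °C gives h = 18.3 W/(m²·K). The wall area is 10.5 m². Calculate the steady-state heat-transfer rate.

Treating each layer as a thermal resistance in series:
R_castable refractory = L/(kA) = 0.21/(1.18×10.5) = 0.01695 K/W
R_cellular glass = L/(kA) = 0.06/(0.0505×10.5) = 0.1132 K/W
R_carbon steel = L/(kA) = 0.0026/(47×10.5) = 5.268×10^-6 K/W
R_outer film = 1/(h_o·A) = 1/(18.3×10.5) = 0.005204 K/W
R_total = 0.1353 K/W
Q = ΔT / R_total = 688 / 0.1353

Q ≈ 5080 W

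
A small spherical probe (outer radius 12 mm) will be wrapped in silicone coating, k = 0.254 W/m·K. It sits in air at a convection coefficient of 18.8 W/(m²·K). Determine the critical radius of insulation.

For a sphere r_cr = 2k/h = 2×0.254/18.8
r_cr = 27 mm; since the bare radius (12 mm) is below r_cr, adding a thin layer of insulation will *increase* heat loss.

r_cr ≈ 27 mm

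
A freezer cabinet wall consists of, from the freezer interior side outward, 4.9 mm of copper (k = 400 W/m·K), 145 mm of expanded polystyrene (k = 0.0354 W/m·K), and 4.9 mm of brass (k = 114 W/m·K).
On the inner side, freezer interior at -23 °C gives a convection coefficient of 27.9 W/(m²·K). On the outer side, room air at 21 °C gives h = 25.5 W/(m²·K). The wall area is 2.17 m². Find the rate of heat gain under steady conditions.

Q ≈ 22.9 W

Series thermal resistances:
R_inner film = 1/(h_i·A) = 1/(27.9×2.17) = 0.01652 K/W
R_copper = L/(kA) = 0.0049/(400×2.17) = 5.645×10^-6 K/W
R_expanded polystyrene = L/(kA) = 0.145/(0.0354×2.17) = 1.888 K/W
R_brass = L/(kA) = 0.0049/(114×2.17) = 1.981×10^-5 K/W
R_outer film = 1/(h_o·A) = 1/(25.5×2.17) = 0.01807 K/W
R_total = 1.922 K/W
Q = ΔT / R_total = 44 / 1.922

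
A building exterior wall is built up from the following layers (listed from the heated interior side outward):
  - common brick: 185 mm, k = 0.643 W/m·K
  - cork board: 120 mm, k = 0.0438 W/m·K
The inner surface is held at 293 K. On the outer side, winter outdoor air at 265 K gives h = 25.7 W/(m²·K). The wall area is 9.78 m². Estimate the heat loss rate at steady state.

Q ≈ 89.3 W

Using the resistance-network approach (series):
R_common brick = L/(kA) = 0.185/(0.643×9.78) = 0.02942 K/W
R_cork board = L/(kA) = 0.12/(0.0438×9.78) = 0.2801 K/W
R_outer film = 1/(h_o·A) = 1/(25.7×9.78) = 0.003979 K/W
R_total = 0.3135 K/W
Q = ΔT / R_total = 28 / 0.3135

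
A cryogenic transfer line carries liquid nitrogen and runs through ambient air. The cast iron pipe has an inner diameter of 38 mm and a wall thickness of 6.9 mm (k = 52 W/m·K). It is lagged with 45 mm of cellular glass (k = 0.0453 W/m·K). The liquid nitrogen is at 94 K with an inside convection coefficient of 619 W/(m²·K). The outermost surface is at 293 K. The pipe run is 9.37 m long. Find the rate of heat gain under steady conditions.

Per-layer cylindrical resistances, series-summed:
R_inner film = 1/(h_i·2πr₁L) = 1/(619×2π×0.019×9.37) = 0.001444 K/W
R_cast iron pipe wall = ln(25.9/19)/(2π×52×9.37) = 1.012×10^-4 K/W
R_cellular glass = ln(70.9/25.9)/(2π×0.0453×9.37) = 0.3776 K/W
R_total = 0.3791 K/W
Q = ΔT/R_total = 199/0.3791

Q ≈ 525 W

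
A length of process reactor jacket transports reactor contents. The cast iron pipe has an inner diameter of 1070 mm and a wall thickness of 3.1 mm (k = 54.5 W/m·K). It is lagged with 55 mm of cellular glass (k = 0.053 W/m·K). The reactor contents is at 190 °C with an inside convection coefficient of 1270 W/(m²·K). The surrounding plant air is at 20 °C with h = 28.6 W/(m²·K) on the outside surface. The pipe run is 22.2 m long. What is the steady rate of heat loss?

Q ≈ 12500 W

Radial resistances (cylindrical: R_cond = ln(r_o/r_i)/(2πkL), R_conv = 1/(h·2πrL)):
R_inner film = 1/(h_i·2πr₁L) = 1/(1270×2π×0.535×22.2) = 1.055×10^-5 K/W
R_cast iron pipe wall = ln(538.1/535)/(2π×54.5×22.2) = 7.6×10^-7 K/W
R_cellular glass = ln(593.1/538.1)/(2π×0.053×22.2) = 0.01316 K/W
R_outer film = 1/(h_o·2πr_oL) = 1/(28.6×2π×0.5931×22.2) = 4.226×10^-4 K/W
R_total = 0.0136 K/W
Q = ΔT/R_total = 170/0.0136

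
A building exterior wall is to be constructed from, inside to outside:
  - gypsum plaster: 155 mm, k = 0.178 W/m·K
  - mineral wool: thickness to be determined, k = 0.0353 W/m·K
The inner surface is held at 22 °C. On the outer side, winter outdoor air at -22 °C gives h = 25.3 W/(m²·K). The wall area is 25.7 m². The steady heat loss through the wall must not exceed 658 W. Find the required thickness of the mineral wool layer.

Thermal resistances in series:
R_gypsum plaster = L/(kA) = 0.155/(0.178×25.7) = 0.03388 K/W
R_outer film = 1/(h_o·A) = 1/(25.3×25.7) = 0.001538 K/W
Sum of the known resistances R_other = 0.03542 K/W
Required total resistance R_tot = ΔT/Q_allow = 44/658 = 0.06687 K/W
R_mineral wool = R_tot − R_other = 0.03145 K/W
L = R·k·A = 0.03145×0.0353×25.7

L ≈ 28.5 mm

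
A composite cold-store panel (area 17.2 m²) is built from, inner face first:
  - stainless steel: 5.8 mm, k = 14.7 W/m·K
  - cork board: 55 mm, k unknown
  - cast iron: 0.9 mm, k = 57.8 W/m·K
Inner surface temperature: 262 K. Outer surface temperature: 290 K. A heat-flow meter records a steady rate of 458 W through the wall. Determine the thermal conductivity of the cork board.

k ≈ 0.0523 W/(m·K)

Model the wall as resistances in series:
R_stainless steel = L/(kA) = 0.0058/(14.7×17.2) = 2.294×10^-5 K/W
R_cast iron = L/(kA) = 0.0009/(57.8×17.2) = 9.053×10^-7 K/W
Sum of known resistances R_other = 2.384×10^-5 K/W
Total R = ΔT/Q = 28/458 = 0.06114 K/W
R_cork board = R_total − R_other = 0.06111 K/W
k = L/(R·A) = 0.055/(0.06111×17.2)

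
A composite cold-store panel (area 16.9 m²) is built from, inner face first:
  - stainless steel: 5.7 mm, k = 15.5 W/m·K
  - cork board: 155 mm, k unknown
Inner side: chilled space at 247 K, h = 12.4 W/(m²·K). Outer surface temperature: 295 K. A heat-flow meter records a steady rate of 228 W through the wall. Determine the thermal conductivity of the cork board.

Using the resistance-network approach (series):
R_inner film = 1/(h_i·A) = 1/(12.4×16.9) = 0.004772 K/W
R_stainless steel = L/(kA) = 0.0057/(15.5×16.9) = 2.176×10^-5 K/W
Sum of known resistances R_other = 0.004794 K/W
Total R = ΔT/Q = 48/228 = 0.2105 K/W
R_cork board = R_total − R_other = 0.2057 K/W
k = L/(R·A) = 0.155/(0.2057×16.9)

k ≈ 0.0446 W/(m·K)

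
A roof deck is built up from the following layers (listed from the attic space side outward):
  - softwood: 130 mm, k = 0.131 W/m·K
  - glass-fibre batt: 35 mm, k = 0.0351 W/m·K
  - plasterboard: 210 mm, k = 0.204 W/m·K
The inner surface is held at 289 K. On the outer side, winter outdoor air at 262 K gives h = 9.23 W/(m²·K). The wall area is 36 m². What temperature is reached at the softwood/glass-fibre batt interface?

Model the wall as resistances in series:
R_softwood = L/(kA) = 0.13/(0.131×36) = 0.02757 K/W
R_glass-fibre batt = L/(kA) = 0.035/(0.0351×36) = 0.0277 K/W
R_plasterboard = L/(kA) = 0.21/(0.204×36) = 0.02859 K/W
R_outer film = 1/(h_o·A) = 1/(9.23×36) = 0.00301 K/W
R_total = 0.08687 K/W;  Q = ΔT/R_total = 27/0.08687 = 310.8 W
T_interface = T_inner − Q·ΣR(inner→interface) = 289 − 311×0.02757

T ≈ 280 K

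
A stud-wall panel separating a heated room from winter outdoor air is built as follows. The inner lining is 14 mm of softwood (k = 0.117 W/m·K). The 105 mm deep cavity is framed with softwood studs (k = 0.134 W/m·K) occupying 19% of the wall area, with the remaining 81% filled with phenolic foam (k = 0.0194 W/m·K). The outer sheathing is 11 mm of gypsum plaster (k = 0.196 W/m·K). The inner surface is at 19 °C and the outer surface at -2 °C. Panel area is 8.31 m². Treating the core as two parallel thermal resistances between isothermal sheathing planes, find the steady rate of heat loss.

Q ≈ 64 W

Sheathing layers in series; stud and cavity paths in parallel between them.
R_inner = 0.014/(0.117×8.31) = 0.0144 K/W
R_stud  = 0.105/(0.134×0.19×8.31) = 0.4963 K/W
R_cav   = 0.105/(0.0194×0.81×8.31) = 0.8041 K/W
1/R_core = 1/R_stud + 1/R_cav → R_core = 0.3069 K/W
R_outer = 0.011/(0.196×8.31) = 0.006754 K/W
R_total = 0.328 K/W
Q = ΔT/R_total = 21/0.328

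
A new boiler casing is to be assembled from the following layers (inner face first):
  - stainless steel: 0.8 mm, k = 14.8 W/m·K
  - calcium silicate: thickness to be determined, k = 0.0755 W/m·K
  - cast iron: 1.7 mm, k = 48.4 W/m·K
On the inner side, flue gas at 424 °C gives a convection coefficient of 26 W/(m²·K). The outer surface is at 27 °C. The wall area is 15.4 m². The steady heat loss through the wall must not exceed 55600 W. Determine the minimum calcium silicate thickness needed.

Series thermal resistances:
R_inner film = 1/(h_i·A) = 1/(26×15.4) = 0.002498 K/W
R_stainless steel = L/(kA) = 0.0008/(14.8×15.4) = 3.51×10^-6 K/W
R_cast iron = L/(kA) = 0.0017/(48.4×15.4) = 2.281×10^-6 K/W
Sum of the known resistances R_other = 0.002503 K/W
Required total resistance R_tot = ΔT/Q_allow = 397/55600 = 0.00714 K/W
R_calcium silicate = R_tot − R_other = 0.004637 K/W
L = R·k·A = 0.004637×0.0755×15.4

L ≈ 5.39 mm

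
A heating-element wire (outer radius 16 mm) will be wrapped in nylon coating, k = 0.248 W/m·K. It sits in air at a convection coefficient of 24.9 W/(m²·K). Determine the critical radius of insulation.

For a cylinder r_cr = k/h = 0.248/24.9
r_cr = 9.96 mm; since the bare radius (16 mm) is above r_cr, any added insulation will reduce heat loss.

r_cr ≈ 9.96 mm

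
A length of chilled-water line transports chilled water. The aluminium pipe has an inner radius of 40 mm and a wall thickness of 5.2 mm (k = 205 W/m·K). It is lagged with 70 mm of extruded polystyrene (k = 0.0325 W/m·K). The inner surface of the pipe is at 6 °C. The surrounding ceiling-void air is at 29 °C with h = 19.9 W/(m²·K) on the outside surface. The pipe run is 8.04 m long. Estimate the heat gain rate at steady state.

Treating each annulus and film as a series resistance:
R_aluminium pipe wall = ln(45.2/40)/(2π×205×8.04) = 1.18×10^-5 K/W
R_extruded polystyrene = ln(115.2/45.2)/(2π×0.0325×8.04) = 0.5698 K/W
R_outer film = 1/(h_o·2πr_oL) = 1/(19.9×2π×0.1152×8.04) = 0.008635 K/W
R_total = 0.5785 K/W
Q = ΔT/R_total = 23/0.5785

Q ≈ 39.8 W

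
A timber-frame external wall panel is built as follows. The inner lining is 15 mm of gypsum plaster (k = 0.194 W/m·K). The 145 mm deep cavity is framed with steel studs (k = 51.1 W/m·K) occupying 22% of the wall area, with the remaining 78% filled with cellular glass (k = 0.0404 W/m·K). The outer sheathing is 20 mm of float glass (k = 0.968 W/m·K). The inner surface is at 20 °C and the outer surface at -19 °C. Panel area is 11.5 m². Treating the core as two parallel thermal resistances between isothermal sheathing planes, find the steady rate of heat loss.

Q ≈ 4050 W

Sheathing layers in series; stud and cavity paths in parallel between them.
R_inner = 0.015/(0.194×11.5) = 0.006723 K/W
R_stud  = 0.145/(51.1×0.22×11.5) = 0.001122 K/W
R_cav   = 0.145/(0.0404×0.78×11.5) = 0.4001 K/W
1/R_core = 1/R_stud + 1/R_cav → R_core = 0.001118 K/W
R_outer = 0.02/(0.968×11.5) = 0.001797 K/W
R_total = 0.009639 K/W
Q = ΔT/R_total = 39/0.009639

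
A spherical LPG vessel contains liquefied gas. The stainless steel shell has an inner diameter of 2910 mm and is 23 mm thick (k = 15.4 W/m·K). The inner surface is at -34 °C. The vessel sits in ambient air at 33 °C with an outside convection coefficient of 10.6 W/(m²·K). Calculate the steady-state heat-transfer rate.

For a spherical shell R = (1/r₁ − 1/r₂)/(4πk); film R = 1/(h·4πr²). In series:
R_stainless steel shell = (1/1.455 − 1/1.478)/(4π×15.4) = 5.527×10^-5 K/W
R_outer film = 1/(h·4πr_o²) = 1/(10.6×4π×1.478²) = 0.003437 K/W
R_total = 0.003492 K/W
Q = ΔT/R_total = 67/0.003492

Q ≈ 19200 W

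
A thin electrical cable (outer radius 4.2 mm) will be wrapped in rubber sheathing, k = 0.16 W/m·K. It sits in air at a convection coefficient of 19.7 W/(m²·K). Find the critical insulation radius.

r_cr ≈ 8.12 mm

For a cylinder r_cr = k/h = 0.16/19.7
r_cr = 8.12 mm; since the bare radius (4.2 mm) is below r_cr, adding a thin layer of insulation will *increase* heat loss.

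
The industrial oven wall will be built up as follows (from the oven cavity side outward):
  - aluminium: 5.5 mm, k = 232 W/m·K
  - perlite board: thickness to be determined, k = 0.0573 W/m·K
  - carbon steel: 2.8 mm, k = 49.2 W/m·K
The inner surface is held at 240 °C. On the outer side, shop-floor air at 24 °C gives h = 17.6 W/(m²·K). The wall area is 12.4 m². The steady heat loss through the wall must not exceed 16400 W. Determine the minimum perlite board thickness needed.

Series thermal resistances:
R_aluminium = L/(kA) = 0.0055/(232×12.4) = 1.912×10^-6 K/W
R_carbon steel = L/(kA) = 0.0028/(49.2×12.4) = 4.59×10^-6 K/W
R_outer film = 1/(h_o·A) = 1/(17.6×12.4) = 0.004582 K/W
Sum of the known resistances R_other = 0.004589 K/W
Required total resistance R_tot = ΔT/Q_allow = 216/16400 = 0.01317 K/W
R_perlite board = R_tot − R_other = 0.008582 K/W
L = R·k·A = 0.008582×0.0573×12.4

L ≈ 6.1 mm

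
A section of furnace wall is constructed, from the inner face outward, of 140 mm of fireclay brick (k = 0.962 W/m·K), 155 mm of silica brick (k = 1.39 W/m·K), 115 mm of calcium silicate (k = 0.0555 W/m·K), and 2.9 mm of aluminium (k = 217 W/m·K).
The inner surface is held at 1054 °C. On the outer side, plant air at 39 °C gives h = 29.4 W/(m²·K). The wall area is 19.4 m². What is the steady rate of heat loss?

Thermal resistances in series:
R_fireclay brick = L/(kA) = 0.14/(0.962×19.4) = 0.007502 K/W
R_silica brick = L/(kA) = 0.155/(1.39×19.4) = 0.005748 K/W
R_calcium silicate = L/(kA) = 0.115/(0.0555×19.4) = 0.1068 K/W
R_aluminium = L/(kA) = 0.0029/(217×19.4) = 6.889×10^-7 K/W
R_outer film = 1/(h_o·A) = 1/(29.4×19.4) = 0.001753 K/W
R_total = 0.1218 K/W
Q = ΔT / R_total = 1015 / 0.1218

Q ≈ 8330 W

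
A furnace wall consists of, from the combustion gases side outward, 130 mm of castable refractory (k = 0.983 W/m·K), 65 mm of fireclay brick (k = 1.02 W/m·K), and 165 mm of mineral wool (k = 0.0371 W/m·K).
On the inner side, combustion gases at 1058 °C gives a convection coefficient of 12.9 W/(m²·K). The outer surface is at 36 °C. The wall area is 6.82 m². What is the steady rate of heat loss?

Q ≈ 1480 W

Treating each layer as a thermal resistance in series:
R_inner film = 1/(h_i·A) = 1/(12.9×6.82) = 0.01137 K/W
R_castable refractory = L/(kA) = 0.13/(0.983×6.82) = 0.01939 K/W
R_fireclay brick = L/(kA) = 0.065/(1.02×6.82) = 0.009344 K/W
R_mineral wool = L/(kA) = 0.165/(0.0371×6.82) = 0.6521 K/W
R_total = 0.6922 K/W
Q = ΔT / R_total = 1022 / 0.6922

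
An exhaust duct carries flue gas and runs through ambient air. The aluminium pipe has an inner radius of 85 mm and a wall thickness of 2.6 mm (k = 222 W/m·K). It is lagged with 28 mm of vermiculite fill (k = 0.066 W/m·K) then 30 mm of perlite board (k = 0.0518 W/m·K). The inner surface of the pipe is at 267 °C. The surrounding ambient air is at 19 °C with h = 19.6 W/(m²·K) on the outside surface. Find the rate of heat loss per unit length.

q′ ≈ 173 W/m

Radial resistances (cylindrical: R_cond = ln(r_o/r_i)/(2πkL), R_conv = 1/(h·2πrL)):
R_aluminium pipe wall = ln(87.6/85)/(2π×222×1) = 2.16×10^-5 K/W
R_vermiculite fill = ln(115.6/87.6)/(2π×0.066×1) = 0.6688 K/W
R_perlite board = ln(145.6/115.6)/(2π×0.0518×1) = 0.7089 K/W
R_outer film = 1/(h_o·2πr_oL) = 1/(19.6×2π×0.1456×1) = 0.05577 K/W
R_total = 1.434 K/W
Q = ΔT/R_total = 248/1.434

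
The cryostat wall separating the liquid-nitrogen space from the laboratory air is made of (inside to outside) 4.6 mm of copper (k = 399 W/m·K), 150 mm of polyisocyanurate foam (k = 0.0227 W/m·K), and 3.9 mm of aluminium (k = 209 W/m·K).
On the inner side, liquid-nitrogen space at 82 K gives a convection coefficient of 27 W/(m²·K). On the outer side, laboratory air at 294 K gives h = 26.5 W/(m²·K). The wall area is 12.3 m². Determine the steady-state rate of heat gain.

Thermal resistances in series:
R_inner film = 1/(h_i·A) = 1/(27×12.3) = 0.003011 K/W
R_copper = L/(kA) = 0.0046/(399×12.3) = 9.373×10^-7 K/W
R_polyisocyanurate foam = L/(kA) = 0.15/(0.0227×12.3) = 0.5372 K/W
R_aluminium = L/(kA) = 0.0039/(209×12.3) = 1.517×10^-6 K/W
R_outer film = 1/(h_o·A) = 1/(26.5×12.3) = 0.003068 K/W
R_total = 0.5433 K/W
Q = ΔT / R_total = 212 / 0.5433

Q ≈ 390 W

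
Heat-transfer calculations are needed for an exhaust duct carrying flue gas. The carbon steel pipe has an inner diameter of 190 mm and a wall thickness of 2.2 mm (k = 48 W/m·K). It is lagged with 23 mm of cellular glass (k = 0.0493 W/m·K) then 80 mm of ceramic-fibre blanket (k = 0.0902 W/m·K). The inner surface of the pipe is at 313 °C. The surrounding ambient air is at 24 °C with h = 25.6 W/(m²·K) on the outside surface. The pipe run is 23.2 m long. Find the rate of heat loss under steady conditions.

Q ≈ 4150 W

Radial resistances (cylindrical: R_cond = ln(r_o/r_i)/(2πkL), R_conv = 1/(h·2πrL)):
R_carbon steel pipe wall = ln(97.2/95)/(2π×48×23.2) = 3.272×10^-6 K/W
R_cellular glass = ln(120.2/97.2)/(2π×0.0493×23.2) = 0.02955 K/W
R_ceramic-fibre blanket = ln(200.2/120.2)/(2π×0.0902×23.2) = 0.0388 K/W
R_outer film = 1/(h_o·2πr_oL) = 1/(25.6×2π×0.2002×23.2) = 0.001339 K/W
R_total = 0.0697 K/W
Q = ΔT/R_total = 289/0.0697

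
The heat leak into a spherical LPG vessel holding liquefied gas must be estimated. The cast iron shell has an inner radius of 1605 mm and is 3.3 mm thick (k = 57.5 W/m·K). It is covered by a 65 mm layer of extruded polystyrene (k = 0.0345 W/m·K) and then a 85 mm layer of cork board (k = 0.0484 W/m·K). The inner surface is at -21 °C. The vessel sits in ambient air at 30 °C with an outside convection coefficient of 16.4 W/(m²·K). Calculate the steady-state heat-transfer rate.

Q ≈ 487 W

Spherical conduction: R = (1/r_in − 1/r_out)/(4πk) per layer; series-sum.
R_cast iron shell = (1/1.605 − 1/1.6083)/(4π×57.5) = 1.769×10^-6 K/W
R_extruded polystyrene = (1/1.6083 − 1/1.6733)/(4π×0.0345) = 0.05571 K/W
R_cork board = (1/1.6733 − 1/1.7583)/(4π×0.0484) = 0.0475 K/W
R_outer film = 1/(h·4πr_o²) = 1/(16.4×4π×1.7583²) = 0.001569 K/W
R_total = 0.1048 K/W
Q = ΔT/R_total = 51/0.1048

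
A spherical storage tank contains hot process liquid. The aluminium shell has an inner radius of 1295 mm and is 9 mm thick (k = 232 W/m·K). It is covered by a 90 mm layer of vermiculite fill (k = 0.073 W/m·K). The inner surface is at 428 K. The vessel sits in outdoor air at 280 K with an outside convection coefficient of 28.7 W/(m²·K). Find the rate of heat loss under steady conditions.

Each spherical layer contributes R = (1/r_i − 1/r_o)/(4πk):
R_aluminium shell = (1/1.295 − 1/1.304)/(4π×232) = 1.828×10^-6 K/W
R_vermiculite fill = (1/1.304 − 1/1.394)/(4π×0.073) = 0.05397 K/W
R_outer film = 1/(h·4πr_o²) = 1/(28.7×4π×1.394²) = 0.001427 K/W
R_total = 0.0554 K/W
Q = ΔT/R_total = 148/0.0554

Q ≈ 2670 W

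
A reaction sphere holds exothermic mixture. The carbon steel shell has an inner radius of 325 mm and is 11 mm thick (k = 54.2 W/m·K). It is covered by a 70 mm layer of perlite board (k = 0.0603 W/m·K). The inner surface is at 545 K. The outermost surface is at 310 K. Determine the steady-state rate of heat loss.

Radial (spherical) resistances in series:
R_carbon steel shell = (1/0.325 − 1/0.336)/(4π×54.2) = 1.479×10^-4 K/W
R_perlite board = (1/0.336 − 1/0.406)/(4π×0.0603) = 0.6772 K/W
R_total = 0.6773 K/W
Q = ΔT/R_total = 235/0.6773

Q ≈ 347 W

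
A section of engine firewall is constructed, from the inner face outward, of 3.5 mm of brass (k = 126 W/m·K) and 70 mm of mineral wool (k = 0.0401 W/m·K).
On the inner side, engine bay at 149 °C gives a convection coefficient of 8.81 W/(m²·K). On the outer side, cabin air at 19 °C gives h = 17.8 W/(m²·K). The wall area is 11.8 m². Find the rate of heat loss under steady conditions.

Series thermal resistances:
R_inner film = 1/(h_i·A) = 1/(8.81×11.8) = 0.009619 K/W
R_brass = L/(kA) = 0.0035/(126×11.8) = 2.354×10^-6 K/W
R_mineral wool = L/(kA) = 0.07/(0.0401×11.8) = 0.1479 K/W
R_outer film = 1/(h_o·A) = 1/(17.8×11.8) = 0.004761 K/W
R_total = 0.1623 K/W
Q = ΔT / R_total = 130 / 0.1623

Q ≈ 801 W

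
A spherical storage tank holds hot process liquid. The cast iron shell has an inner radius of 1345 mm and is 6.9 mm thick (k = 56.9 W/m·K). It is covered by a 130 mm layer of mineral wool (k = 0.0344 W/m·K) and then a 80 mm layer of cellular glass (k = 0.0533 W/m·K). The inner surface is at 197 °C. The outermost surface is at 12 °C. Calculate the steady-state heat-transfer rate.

Q ≈ 917 W

Spherical conduction: R = (1/r_in − 1/r_out)/(4πk) per layer; series-sum.
R_cast iron shell = (1/1.345 − 1/1.3519)/(4π×56.9) = 5.307×10^-6 K/W
R_mineral wool = (1/1.3519 − 1/1.4819)/(4π×0.0344) = 0.1501 K/W
R_cellular glass = (1/1.4819 − 1/1.5619)/(4π×0.0533) = 0.0516 K/W
R_total = 0.2017 K/W
Q = ΔT/R_total = 185/0.2017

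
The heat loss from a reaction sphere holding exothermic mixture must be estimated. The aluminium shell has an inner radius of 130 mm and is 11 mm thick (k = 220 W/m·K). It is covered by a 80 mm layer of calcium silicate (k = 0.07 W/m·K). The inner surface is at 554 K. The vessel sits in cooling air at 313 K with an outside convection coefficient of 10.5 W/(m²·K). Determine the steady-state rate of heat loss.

For a spherical shell R = (1/r₁ − 1/r₂)/(4πk); film R = 1/(h·4πr²). In series:
R_aluminium shell = (1/0.13 − 1/0.141)/(4π×220) = 2.171×10^-4 K/W
R_calcium silicate = (1/0.141 − 1/0.221)/(4π×0.07) = 2.919 K/W
R_outer film = 1/(h·4πr_o²) = 1/(10.5×4π×0.221²) = 0.1552 K/W
R_total = 3.074 K/W
Q = ΔT/R_total = 241/3.074

Q ≈ 78.4 W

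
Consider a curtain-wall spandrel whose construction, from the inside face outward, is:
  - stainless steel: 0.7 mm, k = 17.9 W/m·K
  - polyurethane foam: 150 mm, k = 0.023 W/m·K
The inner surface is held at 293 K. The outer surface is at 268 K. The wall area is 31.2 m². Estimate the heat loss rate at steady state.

Q ≈ 120 W

Treating each layer as a thermal resistance in series:
R_stainless steel = L/(kA) = 0.0007/(17.9×31.2) = 1.253×10^-6 K/W
R_polyurethane foam = L/(kA) = 0.15/(0.023×31.2) = 0.209 K/W
R_total = 0.209 K/W
Q = ΔT / R_total = 25 / 0.209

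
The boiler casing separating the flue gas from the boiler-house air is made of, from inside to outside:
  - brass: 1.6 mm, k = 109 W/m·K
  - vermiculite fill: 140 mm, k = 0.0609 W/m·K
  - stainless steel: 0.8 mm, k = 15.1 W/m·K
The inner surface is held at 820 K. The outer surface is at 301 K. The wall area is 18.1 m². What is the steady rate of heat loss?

Thermal resistances in series:
R_brass = L/(kA) = 0.0016/(109×18.1) = 8.11×10^-7 K/W
R_vermiculite fill = L/(kA) = 0.14/(0.0609×18.1) = 0.127 K/W
R_stainless steel = L/(kA) = 0.0008/(15.1×18.1) = 2.927×10^-6 K/W
R_total = 0.127 K/W
Q = ΔT / R_total = 519 / 0.127

Q ≈ 4090 W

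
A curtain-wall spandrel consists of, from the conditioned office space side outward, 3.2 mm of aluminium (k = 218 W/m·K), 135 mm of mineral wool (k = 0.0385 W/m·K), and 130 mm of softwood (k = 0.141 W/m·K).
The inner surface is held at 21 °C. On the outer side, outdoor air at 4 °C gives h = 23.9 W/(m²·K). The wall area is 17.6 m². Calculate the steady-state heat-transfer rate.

Model the wall as resistances in series:
R_aluminium = L/(kA) = 0.0032/(218×17.6) = 8.34×10^-7 K/W
R_mineral wool = L/(kA) = 0.135/(0.0385×17.6) = 0.1992 K/W
R_softwood = L/(kA) = 0.13/(0.141×17.6) = 0.05239 K/W
R_outer film = 1/(h_o·A) = 1/(23.9×17.6) = 0.002377 K/W
R_total = 0.254 K/W
Q = ΔT / R_total = 17 / 0.254

Q ≈ 66.9 W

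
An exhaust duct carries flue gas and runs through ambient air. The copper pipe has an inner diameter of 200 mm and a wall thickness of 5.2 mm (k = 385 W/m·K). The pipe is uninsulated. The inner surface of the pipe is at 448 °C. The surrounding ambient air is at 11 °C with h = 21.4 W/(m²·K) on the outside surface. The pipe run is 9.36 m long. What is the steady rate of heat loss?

Treating each annulus and film as a series resistance:
R_copper pipe wall = ln(105.2/100)/(2π×385×9.36) = 2.239×10^-6 K/W
R_outer film = 1/(h_o·2πr_oL) = 1/(21.4×2π×0.1052×9.36) = 0.007553 K/W
R_total = 0.007555 K/W
Q = ΔT/R_total = 437/0.007555

Q ≈ 57800 W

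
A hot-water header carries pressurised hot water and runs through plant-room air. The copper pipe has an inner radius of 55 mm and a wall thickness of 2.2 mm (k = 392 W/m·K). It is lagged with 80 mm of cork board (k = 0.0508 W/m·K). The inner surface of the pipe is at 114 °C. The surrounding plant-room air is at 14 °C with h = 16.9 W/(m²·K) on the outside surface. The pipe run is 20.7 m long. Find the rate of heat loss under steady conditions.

Q ≈ 737 W

Treating each annulus and film as a series resistance:
R_copper pipe wall = ln(57.2/55)/(2π×392×20.7) = 7.693×10^-7 K/W
R_cork board = ln(137.2/57.2)/(2π×0.0508×20.7) = 0.1324 K/W
R_outer film = 1/(h_o·2πr_oL) = 1/(16.9×2π×0.1372×20.7) = 0.003316 K/W
R_total = 0.1357 K/W
Q = ΔT/R_total = 100/0.1357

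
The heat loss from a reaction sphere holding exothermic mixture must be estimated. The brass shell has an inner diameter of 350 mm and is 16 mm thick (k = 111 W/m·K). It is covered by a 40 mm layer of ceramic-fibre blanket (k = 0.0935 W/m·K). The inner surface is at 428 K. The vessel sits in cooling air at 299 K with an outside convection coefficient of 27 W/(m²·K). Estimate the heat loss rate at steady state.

Q ≈ 156 W

Radial (spherical) resistances in series:
R_brass shell = (1/0.175 − 1/0.191)/(4π×111) = 3.432×10^-4 K/W
R_ceramic-fibre blanket = (1/0.191 − 1/0.231)/(4π×0.0935) = 0.7716 K/W
R_outer film = 1/(h·4πr_o²) = 1/(27×4π×0.231²) = 0.05523 K/W
R_total = 0.8272 K/W
Q = ΔT/R_total = 129/0.8272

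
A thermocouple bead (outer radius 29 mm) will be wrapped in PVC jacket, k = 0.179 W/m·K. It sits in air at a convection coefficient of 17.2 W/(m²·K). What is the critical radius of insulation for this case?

r_cr ≈ 20.8 mm

For a sphere r_cr = 2k/h = 2×0.179/17.2
r_cr = 20.8 mm; since the bare radius (29 mm) is above r_cr, any added insulation will reduce heat loss.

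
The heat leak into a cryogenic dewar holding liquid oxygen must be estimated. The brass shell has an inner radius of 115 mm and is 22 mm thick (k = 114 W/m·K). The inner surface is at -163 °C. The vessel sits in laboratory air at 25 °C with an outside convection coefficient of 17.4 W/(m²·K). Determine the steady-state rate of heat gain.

Q ≈ 768 W

Each spherical layer contributes R = (1/r_i − 1/r_o)/(4πk):
R_brass shell = (1/0.115 − 1/0.137)/(4π×114) = 9.747×10^-4 K/W
R_outer film = 1/(h·4πr_o²) = 1/(17.4×4π×0.137²) = 0.2437 K/W
R_total = 0.2446 K/W
Q = ΔT/R_total = 188/0.2446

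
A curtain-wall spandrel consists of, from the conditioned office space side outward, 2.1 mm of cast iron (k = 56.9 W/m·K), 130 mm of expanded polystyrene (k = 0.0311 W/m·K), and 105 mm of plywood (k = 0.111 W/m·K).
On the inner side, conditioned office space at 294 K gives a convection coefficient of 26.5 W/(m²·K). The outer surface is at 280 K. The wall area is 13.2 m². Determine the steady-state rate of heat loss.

Using the resistance-network approach (series):
R_inner film = 1/(h_i·A) = 1/(26.5×13.2) = 0.002859 K/W
R_cast iron = L/(kA) = 0.0021/(56.9×13.2) = 2.796×10^-6 K/W
R_expanded polystyrene = L/(kA) = 0.13/(0.0311×13.2) = 0.3167 K/W
R_plywood = L/(kA) = 0.105/(0.111×13.2) = 0.07166 K/W
R_total = 0.3912 K/W
Q = ΔT / R_total = 14 / 0.3912

Q ≈ 35.8 W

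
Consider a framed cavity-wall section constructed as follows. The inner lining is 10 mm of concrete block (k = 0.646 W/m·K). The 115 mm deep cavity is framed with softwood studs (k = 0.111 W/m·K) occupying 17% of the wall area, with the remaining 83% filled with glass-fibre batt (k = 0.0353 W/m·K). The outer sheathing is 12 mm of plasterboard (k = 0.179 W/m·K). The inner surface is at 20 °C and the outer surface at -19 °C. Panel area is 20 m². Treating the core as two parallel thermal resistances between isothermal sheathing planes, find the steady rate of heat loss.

Q ≈ 316 W

Sheathing layers in series; stud and cavity paths in parallel between them.
R_inner = 0.01/(0.646×20) = 7.74×10^-4 K/W
R_stud  = 0.115/(0.111×0.17×20) = 0.3047 K/W
R_cav   = 0.115/(0.0353×0.83×20) = 0.1963 K/W
1/R_core = 1/R_stud + 1/R_cav → R_core = 0.1194 K/W
R_outer = 0.012/(0.179×20) = 0.003352 K/W
R_total = 0.1235 K/W
Q = ΔT/R_total = 39/0.1235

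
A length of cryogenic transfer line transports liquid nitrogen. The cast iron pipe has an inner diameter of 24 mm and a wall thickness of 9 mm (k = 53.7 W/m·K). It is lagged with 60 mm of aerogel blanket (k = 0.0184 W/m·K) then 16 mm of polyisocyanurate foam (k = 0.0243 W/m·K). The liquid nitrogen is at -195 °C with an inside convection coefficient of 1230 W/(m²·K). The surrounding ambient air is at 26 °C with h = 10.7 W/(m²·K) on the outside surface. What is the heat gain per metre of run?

Radial resistances (cylindrical: R_cond = ln(r_o/r_i)/(2πkL), R_conv = 1/(h·2πrL)):
R_inner film = 1/(h_i·2πr₁L) = 1/(1230×2π×0.012×1) = 0.01078 K/W
R_cast iron pipe wall = ln(21/12)/(2π×53.7×1) = 0.001659 K/W
R_aerogel blanket = ln(81/21)/(2π×0.0184×1) = 11.68 K/W
R_polyisocyanurate foam = ln(97/81)/(2π×0.0243×1) = 1.181 K/W
R_outer film = 1/(h_o·2πr_oL) = 1/(10.7×2π×0.097×1) = 0.1533 K/W
R_total = 13.02 K/W
Q = ΔT/R_total = 221/13.02

q′ ≈ 17 W/m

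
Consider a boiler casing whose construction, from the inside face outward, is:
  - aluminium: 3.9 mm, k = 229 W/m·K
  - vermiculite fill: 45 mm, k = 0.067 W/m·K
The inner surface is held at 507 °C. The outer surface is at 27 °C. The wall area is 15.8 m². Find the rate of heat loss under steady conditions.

Q ≈ 11300 W

Model the wall as resistances in series:
R_aluminium = L/(kA) = 0.0039/(229×15.8) = 1.078×10^-6 K/W
R_vermiculite fill = L/(kA) = 0.045/(0.067×15.8) = 0.04251 K/W
R_total = 0.04251 K/W
Q = ΔT / R_total = 480 / 0.04251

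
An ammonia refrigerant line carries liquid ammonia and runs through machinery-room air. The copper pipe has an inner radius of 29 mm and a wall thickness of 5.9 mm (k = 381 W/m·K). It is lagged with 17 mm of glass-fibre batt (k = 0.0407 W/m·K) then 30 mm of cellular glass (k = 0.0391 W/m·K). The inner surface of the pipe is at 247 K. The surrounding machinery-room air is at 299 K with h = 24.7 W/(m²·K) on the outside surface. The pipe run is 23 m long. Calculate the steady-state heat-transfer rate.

Per-layer cylindrical resistances, series-summed:
R_copper pipe wall = ln(34.9/29)/(2π×381×23) = 3.363×10^-6 K/W
R_glass-fibre batt = ln(51.9/34.9)/(2π×0.0407×23) = 0.06747 K/W
R_cellular glass = ln(81.9/51.9)/(2π×0.0391×23) = 0.08073 K/W
R_outer film = 1/(h_o·2πr_oL) = 1/(24.7×2π×0.0819×23) = 0.003421 K/W
R_total = 0.1516 K/W
Q = ΔT/R_total = 52/0.1516

Q ≈ 343 W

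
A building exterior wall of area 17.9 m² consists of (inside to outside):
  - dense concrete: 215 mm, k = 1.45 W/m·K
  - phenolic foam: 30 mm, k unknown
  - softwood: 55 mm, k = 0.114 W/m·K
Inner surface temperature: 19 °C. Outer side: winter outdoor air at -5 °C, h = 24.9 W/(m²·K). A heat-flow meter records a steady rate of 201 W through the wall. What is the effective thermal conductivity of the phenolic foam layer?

k ≈ 0.0205 W/(m·K)

Thermal resistances in series:
R_dense concrete = L/(kA) = 0.215/(1.45×17.9) = 0.008284 K/W
R_softwood = L/(kA) = 0.055/(0.114×17.9) = 0.02695 K/W
R_outer film = 1/(h_o·A) = 1/(24.9×17.9) = 0.002244 K/W
Sum of known resistances R_other = 0.03748 K/W
Total R = ΔT/Q = 24/201 = 0.1194 K/W
R_phenolic foam = R_total − R_other = 0.08192 K/W
k = L/(R·A) = 0.03/(0.08192×17.9)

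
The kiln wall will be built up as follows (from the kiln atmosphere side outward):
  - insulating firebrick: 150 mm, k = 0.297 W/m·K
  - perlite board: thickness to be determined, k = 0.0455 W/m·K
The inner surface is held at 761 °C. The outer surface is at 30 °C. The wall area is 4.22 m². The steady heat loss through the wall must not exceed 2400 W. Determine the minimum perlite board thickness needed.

L ≈ 35.5 mm

Using the resistance-network approach (series):
R_insulating firebrick = L/(kA) = 0.15/(0.297×4.22) = 0.1197 K/W
Sum of the known resistances R_other = 0.1197 K/W
Required total resistance R_tot = ΔT/Q_allow = 731/2400 = 0.3046 K/W
R_perlite board = R_tot − R_other = 0.1849 K/W
L = R·k·A = 0.1849×0.0455×4.22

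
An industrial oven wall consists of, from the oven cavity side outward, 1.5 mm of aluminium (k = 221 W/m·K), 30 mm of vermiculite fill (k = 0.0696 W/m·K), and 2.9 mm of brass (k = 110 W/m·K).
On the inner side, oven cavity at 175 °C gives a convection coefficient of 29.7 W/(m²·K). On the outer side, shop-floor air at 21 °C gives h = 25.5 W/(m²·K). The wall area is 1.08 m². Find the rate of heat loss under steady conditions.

Thermal resistances in series:
R_inner film = 1/(h_i·A) = 1/(29.7×1.08) = 0.03118 K/W
R_aluminium = L/(kA) = 0.0015/(221×1.08) = 6.285×10^-6 K/W
R_vermiculite fill = L/(kA) = 0.03/(0.0696×1.08) = 0.3991 K/W
R_brass = L/(kA) = 0.0029/(110×1.08) = 2.441×10^-5 K/W
R_outer film = 1/(h_o·A) = 1/(25.5×1.08) = 0.03631 K/W
R_total = 0.4666 K/W
Q = ΔT / R_total = 154 / 0.4666

Q ≈ 330 W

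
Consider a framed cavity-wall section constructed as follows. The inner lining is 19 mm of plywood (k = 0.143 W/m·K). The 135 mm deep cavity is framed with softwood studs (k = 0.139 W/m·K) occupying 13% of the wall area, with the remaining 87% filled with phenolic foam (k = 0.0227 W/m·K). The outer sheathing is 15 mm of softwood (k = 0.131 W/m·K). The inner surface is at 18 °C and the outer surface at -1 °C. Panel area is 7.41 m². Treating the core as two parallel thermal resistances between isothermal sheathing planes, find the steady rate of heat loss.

Q ≈ 36.9 W

Sheathing layers in series; stud and cavity paths in parallel between them.
R_inner = 0.019/(0.143×7.41) = 0.01793 K/W
R_stud  = 0.135/(0.139×0.13×7.41) = 1.008 K/W
R_cav   = 0.135/(0.0227×0.87×7.41) = 0.9225 K/W
1/R_core = 1/R_stud + 1/R_cav → R_core = 0.4817 K/W
R_outer = 0.015/(0.131×7.41) = 0.01545 K/W
R_total = 0.5151 K/W
Q = ΔT/R_total = 19/0.5151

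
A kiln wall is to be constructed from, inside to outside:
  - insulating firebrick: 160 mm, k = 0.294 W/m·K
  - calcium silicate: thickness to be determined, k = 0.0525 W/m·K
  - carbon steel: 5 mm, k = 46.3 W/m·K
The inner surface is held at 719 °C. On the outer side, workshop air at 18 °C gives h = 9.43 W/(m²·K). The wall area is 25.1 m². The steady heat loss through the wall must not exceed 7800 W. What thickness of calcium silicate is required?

L ≈ 84.3 mm

Model the wall as resistances in series:
R_insulating firebrick = L/(kA) = 0.16/(0.294×25.1) = 0.02168 K/W
R_carbon steel = L/(kA) = 0.005/(46.3×25.1) = 4.302×10^-6 K/W
R_outer film = 1/(h_o·A) = 1/(9.43×25.1) = 0.004225 K/W
Sum of the known resistances R_other = 0.02591 K/W
Required total resistance R_tot = ΔT/Q_allow = 701/7800 = 0.08987 K/W
R_calcium silicate = R_tot − R_other = 0.06396 K/W
L = R·k·A = 0.06396×0.0525×25.1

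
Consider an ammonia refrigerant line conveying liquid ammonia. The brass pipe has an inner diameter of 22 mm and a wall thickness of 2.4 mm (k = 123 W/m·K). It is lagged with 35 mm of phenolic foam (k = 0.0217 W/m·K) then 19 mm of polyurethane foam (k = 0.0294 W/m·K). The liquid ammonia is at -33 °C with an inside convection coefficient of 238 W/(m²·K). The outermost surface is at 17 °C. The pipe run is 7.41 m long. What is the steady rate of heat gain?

Radial resistances (cylindrical: R_cond = ln(r_o/r_i)/(2πkL), R_conv = 1/(h·2πrL)):
R_inner film = 1/(h_i·2πr₁L) = 1/(238×2π×0.011×7.41) = 0.008204 K/W
R_brass pipe wall = ln(13.4/11)/(2π×123×7.41) = 3.446×10^-5 K/W
R_phenolic foam = ln(48.4/13.4)/(2π×0.0217×7.41) = 1.271 K/W
R_polyurethane foam = ln(67.4/48.4)/(2π×0.0294×7.41) = 0.2419 K/W
R_total = 1.521 K/W
Q = ΔT/R_total = 50/1.521

Q ≈ 32.9 W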